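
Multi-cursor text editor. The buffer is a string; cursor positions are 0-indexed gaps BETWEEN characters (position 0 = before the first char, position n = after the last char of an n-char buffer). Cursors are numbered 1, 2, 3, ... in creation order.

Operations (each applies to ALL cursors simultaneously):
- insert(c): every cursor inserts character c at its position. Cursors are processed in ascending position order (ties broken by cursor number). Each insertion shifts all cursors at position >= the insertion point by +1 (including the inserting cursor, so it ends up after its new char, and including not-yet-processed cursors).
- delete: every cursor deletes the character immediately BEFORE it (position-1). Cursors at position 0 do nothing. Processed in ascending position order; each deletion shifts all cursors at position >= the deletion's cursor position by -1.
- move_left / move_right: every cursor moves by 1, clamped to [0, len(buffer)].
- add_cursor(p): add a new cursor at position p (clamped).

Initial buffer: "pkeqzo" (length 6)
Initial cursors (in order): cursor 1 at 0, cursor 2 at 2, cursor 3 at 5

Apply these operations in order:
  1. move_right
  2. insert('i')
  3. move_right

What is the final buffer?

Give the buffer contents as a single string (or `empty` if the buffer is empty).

Answer: pikeiqzoi

Derivation:
After op 1 (move_right): buffer="pkeqzo" (len 6), cursors c1@1 c2@3 c3@6, authorship ......
After op 2 (insert('i')): buffer="pikeiqzoi" (len 9), cursors c1@2 c2@5 c3@9, authorship .1..2...3
After op 3 (move_right): buffer="pikeiqzoi" (len 9), cursors c1@3 c2@6 c3@9, authorship .1..2...3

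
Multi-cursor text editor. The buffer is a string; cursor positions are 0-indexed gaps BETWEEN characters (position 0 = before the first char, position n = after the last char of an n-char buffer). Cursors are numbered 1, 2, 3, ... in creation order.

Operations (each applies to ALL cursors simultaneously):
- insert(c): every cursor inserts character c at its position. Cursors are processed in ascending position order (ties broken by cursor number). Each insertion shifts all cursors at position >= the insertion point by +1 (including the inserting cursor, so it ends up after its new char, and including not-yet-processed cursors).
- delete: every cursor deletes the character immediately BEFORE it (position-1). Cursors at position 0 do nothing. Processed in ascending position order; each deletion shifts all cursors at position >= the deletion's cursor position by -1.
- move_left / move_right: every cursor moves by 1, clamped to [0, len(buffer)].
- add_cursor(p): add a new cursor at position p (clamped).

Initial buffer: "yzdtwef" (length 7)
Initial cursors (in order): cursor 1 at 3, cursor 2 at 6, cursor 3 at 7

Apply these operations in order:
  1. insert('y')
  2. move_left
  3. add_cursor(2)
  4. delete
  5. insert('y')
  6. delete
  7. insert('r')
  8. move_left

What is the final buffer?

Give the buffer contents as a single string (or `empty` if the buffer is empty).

Answer: yrrytwryry

Derivation:
After op 1 (insert('y')): buffer="yzdytweyfy" (len 10), cursors c1@4 c2@8 c3@10, authorship ...1...2.3
After op 2 (move_left): buffer="yzdytweyfy" (len 10), cursors c1@3 c2@7 c3@9, authorship ...1...2.3
After op 3 (add_cursor(2)): buffer="yzdytweyfy" (len 10), cursors c4@2 c1@3 c2@7 c3@9, authorship ...1...2.3
After op 4 (delete): buffer="yytwyy" (len 6), cursors c1@1 c4@1 c2@4 c3@5, authorship .1..23
After op 5 (insert('y')): buffer="yyyytwyyyy" (len 10), cursors c1@3 c4@3 c2@7 c3@9, authorship .141..2233
After op 6 (delete): buffer="yytwyy" (len 6), cursors c1@1 c4@1 c2@4 c3@5, authorship .1..23
After op 7 (insert('r')): buffer="yrrytwryry" (len 10), cursors c1@3 c4@3 c2@7 c3@9, authorship .141..2233
After op 8 (move_left): buffer="yrrytwryry" (len 10), cursors c1@2 c4@2 c2@6 c3@8, authorship .141..2233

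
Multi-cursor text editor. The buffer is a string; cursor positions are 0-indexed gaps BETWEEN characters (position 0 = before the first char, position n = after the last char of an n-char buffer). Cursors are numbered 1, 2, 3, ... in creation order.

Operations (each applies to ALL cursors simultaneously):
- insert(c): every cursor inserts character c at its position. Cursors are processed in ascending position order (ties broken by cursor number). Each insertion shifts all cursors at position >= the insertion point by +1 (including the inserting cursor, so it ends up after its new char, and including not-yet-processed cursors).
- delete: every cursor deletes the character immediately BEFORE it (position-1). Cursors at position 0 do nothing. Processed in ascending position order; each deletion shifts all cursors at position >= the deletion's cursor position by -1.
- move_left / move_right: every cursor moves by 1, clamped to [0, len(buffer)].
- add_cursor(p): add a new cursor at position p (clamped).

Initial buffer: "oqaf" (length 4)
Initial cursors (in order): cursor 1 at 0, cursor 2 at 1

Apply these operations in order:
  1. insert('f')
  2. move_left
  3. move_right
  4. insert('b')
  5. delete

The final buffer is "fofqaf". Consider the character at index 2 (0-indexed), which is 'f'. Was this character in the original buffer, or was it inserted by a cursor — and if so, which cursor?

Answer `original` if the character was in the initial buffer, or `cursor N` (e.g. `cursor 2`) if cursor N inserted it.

Answer: cursor 2

Derivation:
After op 1 (insert('f')): buffer="fofqaf" (len 6), cursors c1@1 c2@3, authorship 1.2...
After op 2 (move_left): buffer="fofqaf" (len 6), cursors c1@0 c2@2, authorship 1.2...
After op 3 (move_right): buffer="fofqaf" (len 6), cursors c1@1 c2@3, authorship 1.2...
After op 4 (insert('b')): buffer="fbofbqaf" (len 8), cursors c1@2 c2@5, authorship 11.22...
After op 5 (delete): buffer="fofqaf" (len 6), cursors c1@1 c2@3, authorship 1.2...
Authorship (.=original, N=cursor N): 1 . 2 . . .
Index 2: author = 2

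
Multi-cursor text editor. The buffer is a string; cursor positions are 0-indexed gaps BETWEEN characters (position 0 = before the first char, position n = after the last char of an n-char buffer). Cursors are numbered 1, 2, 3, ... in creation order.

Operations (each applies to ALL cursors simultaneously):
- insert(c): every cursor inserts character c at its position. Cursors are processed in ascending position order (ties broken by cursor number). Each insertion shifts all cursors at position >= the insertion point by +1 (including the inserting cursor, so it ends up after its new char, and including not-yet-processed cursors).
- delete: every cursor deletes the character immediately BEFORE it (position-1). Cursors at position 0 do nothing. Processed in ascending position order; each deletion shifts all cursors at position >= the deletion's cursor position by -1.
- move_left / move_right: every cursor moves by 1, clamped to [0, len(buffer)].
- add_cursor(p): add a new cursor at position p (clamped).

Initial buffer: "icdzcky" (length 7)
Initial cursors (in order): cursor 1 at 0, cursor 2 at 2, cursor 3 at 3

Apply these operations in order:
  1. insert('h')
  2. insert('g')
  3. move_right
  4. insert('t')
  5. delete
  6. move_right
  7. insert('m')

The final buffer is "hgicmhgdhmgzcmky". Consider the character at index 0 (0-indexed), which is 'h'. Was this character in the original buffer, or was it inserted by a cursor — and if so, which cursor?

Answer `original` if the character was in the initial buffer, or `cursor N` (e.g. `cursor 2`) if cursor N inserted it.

Answer: cursor 1

Derivation:
After op 1 (insert('h')): buffer="hichdhzcky" (len 10), cursors c1@1 c2@4 c3@6, authorship 1..2.3....
After op 2 (insert('g')): buffer="hgichgdhgzcky" (len 13), cursors c1@2 c2@6 c3@9, authorship 11..22.33....
After op 3 (move_right): buffer="hgichgdhgzcky" (len 13), cursors c1@3 c2@7 c3@10, authorship 11..22.33....
After op 4 (insert('t')): buffer="hgitchgdthgztcky" (len 16), cursors c1@4 c2@9 c3@13, authorship 11.1.22.233.3...
After op 5 (delete): buffer="hgichgdhgzcky" (len 13), cursors c1@3 c2@7 c3@10, authorship 11..22.33....
After op 6 (move_right): buffer="hgichgdhgzcky" (len 13), cursors c1@4 c2@8 c3@11, authorship 11..22.33....
After op 7 (insert('m')): buffer="hgicmhgdhmgzcmky" (len 16), cursors c1@5 c2@10 c3@14, authorship 11..122.323..3..
Authorship (.=original, N=cursor N): 1 1 . . 1 2 2 . 3 2 3 . . 3 . .
Index 0: author = 1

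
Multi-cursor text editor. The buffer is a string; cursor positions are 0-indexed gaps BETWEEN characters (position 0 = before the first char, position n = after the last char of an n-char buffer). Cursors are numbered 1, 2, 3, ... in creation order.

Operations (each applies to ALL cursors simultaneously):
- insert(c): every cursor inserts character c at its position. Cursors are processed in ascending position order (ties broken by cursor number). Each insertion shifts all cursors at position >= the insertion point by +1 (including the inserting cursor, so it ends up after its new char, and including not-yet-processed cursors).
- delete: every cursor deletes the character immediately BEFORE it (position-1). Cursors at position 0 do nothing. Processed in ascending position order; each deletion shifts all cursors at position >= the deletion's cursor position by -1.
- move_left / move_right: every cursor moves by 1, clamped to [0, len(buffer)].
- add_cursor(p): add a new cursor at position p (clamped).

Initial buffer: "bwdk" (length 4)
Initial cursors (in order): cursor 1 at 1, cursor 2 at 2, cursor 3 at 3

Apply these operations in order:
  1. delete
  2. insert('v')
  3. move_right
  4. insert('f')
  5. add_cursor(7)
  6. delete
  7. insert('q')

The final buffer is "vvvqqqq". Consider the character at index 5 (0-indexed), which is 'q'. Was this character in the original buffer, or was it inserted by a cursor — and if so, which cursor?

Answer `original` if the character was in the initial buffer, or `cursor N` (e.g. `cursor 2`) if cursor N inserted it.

After op 1 (delete): buffer="k" (len 1), cursors c1@0 c2@0 c3@0, authorship .
After op 2 (insert('v')): buffer="vvvk" (len 4), cursors c1@3 c2@3 c3@3, authorship 123.
After op 3 (move_right): buffer="vvvk" (len 4), cursors c1@4 c2@4 c3@4, authorship 123.
After op 4 (insert('f')): buffer="vvvkfff" (len 7), cursors c1@7 c2@7 c3@7, authorship 123.123
After op 5 (add_cursor(7)): buffer="vvvkfff" (len 7), cursors c1@7 c2@7 c3@7 c4@7, authorship 123.123
After op 6 (delete): buffer="vvv" (len 3), cursors c1@3 c2@3 c3@3 c4@3, authorship 123
After op 7 (insert('q')): buffer="vvvqqqq" (len 7), cursors c1@7 c2@7 c3@7 c4@7, authorship 1231234
Authorship (.=original, N=cursor N): 1 2 3 1 2 3 4
Index 5: author = 3

Answer: cursor 3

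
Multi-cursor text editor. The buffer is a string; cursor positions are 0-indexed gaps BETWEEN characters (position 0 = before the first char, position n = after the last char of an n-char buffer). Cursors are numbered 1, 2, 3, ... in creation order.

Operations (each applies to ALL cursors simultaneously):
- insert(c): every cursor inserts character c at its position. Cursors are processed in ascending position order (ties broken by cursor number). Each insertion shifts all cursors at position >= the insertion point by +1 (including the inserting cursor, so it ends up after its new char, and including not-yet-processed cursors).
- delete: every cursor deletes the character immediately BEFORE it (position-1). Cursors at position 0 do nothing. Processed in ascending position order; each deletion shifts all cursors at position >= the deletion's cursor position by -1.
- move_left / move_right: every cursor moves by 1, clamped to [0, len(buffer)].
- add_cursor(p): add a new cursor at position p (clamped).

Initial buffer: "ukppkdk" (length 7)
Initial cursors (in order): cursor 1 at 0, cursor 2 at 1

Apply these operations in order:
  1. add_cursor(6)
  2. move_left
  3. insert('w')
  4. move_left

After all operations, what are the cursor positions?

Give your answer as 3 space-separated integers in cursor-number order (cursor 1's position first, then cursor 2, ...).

Answer: 1 1 7

Derivation:
After op 1 (add_cursor(6)): buffer="ukppkdk" (len 7), cursors c1@0 c2@1 c3@6, authorship .......
After op 2 (move_left): buffer="ukppkdk" (len 7), cursors c1@0 c2@0 c3@5, authorship .......
After op 3 (insert('w')): buffer="wwukppkwdk" (len 10), cursors c1@2 c2@2 c3@8, authorship 12.....3..
After op 4 (move_left): buffer="wwukppkwdk" (len 10), cursors c1@1 c2@1 c3@7, authorship 12.....3..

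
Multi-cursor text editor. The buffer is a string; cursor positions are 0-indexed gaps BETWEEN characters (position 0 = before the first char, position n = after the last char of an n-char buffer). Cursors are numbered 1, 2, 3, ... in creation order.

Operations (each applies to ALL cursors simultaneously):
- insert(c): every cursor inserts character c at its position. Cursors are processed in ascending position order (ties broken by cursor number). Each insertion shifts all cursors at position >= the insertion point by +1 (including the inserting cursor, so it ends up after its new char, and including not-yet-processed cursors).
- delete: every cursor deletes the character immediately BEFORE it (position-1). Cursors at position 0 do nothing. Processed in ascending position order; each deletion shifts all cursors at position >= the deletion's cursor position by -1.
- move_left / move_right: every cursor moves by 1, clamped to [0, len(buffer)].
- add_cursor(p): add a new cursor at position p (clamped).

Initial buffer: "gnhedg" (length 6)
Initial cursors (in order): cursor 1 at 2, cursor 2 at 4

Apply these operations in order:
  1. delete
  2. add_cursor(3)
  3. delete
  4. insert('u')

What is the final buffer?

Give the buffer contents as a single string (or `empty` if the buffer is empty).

Answer: uuug

Derivation:
After op 1 (delete): buffer="ghdg" (len 4), cursors c1@1 c2@2, authorship ....
After op 2 (add_cursor(3)): buffer="ghdg" (len 4), cursors c1@1 c2@2 c3@3, authorship ....
After op 3 (delete): buffer="g" (len 1), cursors c1@0 c2@0 c3@0, authorship .
After op 4 (insert('u')): buffer="uuug" (len 4), cursors c1@3 c2@3 c3@3, authorship 123.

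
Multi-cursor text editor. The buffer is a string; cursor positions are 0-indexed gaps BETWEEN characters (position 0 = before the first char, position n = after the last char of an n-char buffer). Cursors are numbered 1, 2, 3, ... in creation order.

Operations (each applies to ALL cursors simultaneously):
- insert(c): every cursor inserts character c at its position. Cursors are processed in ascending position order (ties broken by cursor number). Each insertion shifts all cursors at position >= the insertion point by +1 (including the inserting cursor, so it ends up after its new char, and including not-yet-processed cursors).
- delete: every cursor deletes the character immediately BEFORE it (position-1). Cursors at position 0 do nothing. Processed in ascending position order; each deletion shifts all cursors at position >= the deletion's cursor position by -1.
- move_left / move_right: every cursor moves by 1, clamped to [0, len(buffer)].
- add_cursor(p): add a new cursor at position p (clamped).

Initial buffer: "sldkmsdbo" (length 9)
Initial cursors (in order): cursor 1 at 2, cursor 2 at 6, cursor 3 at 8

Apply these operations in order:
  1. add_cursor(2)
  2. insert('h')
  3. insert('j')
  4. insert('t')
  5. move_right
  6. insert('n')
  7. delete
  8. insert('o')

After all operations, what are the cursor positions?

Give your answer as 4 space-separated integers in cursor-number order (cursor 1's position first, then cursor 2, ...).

After op 1 (add_cursor(2)): buffer="sldkmsdbo" (len 9), cursors c1@2 c4@2 c2@6 c3@8, authorship .........
After op 2 (insert('h')): buffer="slhhdkmshdbho" (len 13), cursors c1@4 c4@4 c2@9 c3@12, authorship ..14....2..3.
After op 3 (insert('j')): buffer="slhhjjdkmshjdbhjo" (len 17), cursors c1@6 c4@6 c2@12 c3@16, authorship ..1414....22..33.
After op 4 (insert('t')): buffer="slhhjjttdkmshjtdbhjto" (len 21), cursors c1@8 c4@8 c2@15 c3@20, authorship ..141414....222..333.
After op 5 (move_right): buffer="slhhjjttdkmshjtdbhjto" (len 21), cursors c1@9 c4@9 c2@16 c3@21, authorship ..141414....222..333.
After op 6 (insert('n')): buffer="slhhjjttdnnkmshjtdnbhjton" (len 25), cursors c1@11 c4@11 c2@19 c3@25, authorship ..141414.14...222.2.333.3
After op 7 (delete): buffer="slhhjjttdkmshjtdbhjto" (len 21), cursors c1@9 c4@9 c2@16 c3@21, authorship ..141414....222..333.
After op 8 (insert('o')): buffer="slhhjjttdookmshjtdobhjtoo" (len 25), cursors c1@11 c4@11 c2@19 c3@25, authorship ..141414.14...222.2.333.3

Answer: 11 19 25 11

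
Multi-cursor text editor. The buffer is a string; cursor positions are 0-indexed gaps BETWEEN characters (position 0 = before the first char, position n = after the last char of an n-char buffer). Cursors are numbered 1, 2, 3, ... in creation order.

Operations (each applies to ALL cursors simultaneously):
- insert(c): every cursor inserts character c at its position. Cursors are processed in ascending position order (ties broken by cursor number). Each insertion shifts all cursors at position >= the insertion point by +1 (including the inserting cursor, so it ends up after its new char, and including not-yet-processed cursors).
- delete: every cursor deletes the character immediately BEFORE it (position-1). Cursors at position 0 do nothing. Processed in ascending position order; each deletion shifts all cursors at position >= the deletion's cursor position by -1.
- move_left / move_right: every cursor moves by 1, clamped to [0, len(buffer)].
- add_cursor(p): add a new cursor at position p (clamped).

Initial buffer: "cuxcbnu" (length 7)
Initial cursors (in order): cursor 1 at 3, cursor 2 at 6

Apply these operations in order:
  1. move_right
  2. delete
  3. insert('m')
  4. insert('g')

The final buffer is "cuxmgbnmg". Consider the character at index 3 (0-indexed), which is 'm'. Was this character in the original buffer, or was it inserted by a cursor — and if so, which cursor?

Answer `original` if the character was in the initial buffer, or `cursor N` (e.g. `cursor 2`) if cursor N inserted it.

After op 1 (move_right): buffer="cuxcbnu" (len 7), cursors c1@4 c2@7, authorship .......
After op 2 (delete): buffer="cuxbn" (len 5), cursors c1@3 c2@5, authorship .....
After op 3 (insert('m')): buffer="cuxmbnm" (len 7), cursors c1@4 c2@7, authorship ...1..2
After op 4 (insert('g')): buffer="cuxmgbnmg" (len 9), cursors c1@5 c2@9, authorship ...11..22
Authorship (.=original, N=cursor N): . . . 1 1 . . 2 2
Index 3: author = 1

Answer: cursor 1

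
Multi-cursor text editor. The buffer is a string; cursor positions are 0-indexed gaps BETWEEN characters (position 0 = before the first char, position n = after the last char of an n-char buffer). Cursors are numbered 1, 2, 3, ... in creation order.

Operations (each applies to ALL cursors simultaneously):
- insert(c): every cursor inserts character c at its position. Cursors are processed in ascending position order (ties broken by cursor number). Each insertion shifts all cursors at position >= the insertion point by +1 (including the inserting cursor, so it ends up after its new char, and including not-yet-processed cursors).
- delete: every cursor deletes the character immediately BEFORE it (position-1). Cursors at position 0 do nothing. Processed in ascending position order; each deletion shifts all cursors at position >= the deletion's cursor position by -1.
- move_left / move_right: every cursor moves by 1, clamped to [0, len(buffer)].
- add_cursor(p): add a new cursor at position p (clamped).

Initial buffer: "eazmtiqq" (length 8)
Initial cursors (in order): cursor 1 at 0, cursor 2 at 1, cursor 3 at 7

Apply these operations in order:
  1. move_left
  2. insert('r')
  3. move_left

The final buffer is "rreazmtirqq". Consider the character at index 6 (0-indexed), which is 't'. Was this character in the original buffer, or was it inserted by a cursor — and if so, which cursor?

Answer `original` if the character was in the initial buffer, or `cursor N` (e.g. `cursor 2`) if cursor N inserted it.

Answer: original

Derivation:
After op 1 (move_left): buffer="eazmtiqq" (len 8), cursors c1@0 c2@0 c3@6, authorship ........
After op 2 (insert('r')): buffer="rreazmtirqq" (len 11), cursors c1@2 c2@2 c3@9, authorship 12......3..
After op 3 (move_left): buffer="rreazmtirqq" (len 11), cursors c1@1 c2@1 c3@8, authorship 12......3..
Authorship (.=original, N=cursor N): 1 2 . . . . . . 3 . .
Index 6: author = original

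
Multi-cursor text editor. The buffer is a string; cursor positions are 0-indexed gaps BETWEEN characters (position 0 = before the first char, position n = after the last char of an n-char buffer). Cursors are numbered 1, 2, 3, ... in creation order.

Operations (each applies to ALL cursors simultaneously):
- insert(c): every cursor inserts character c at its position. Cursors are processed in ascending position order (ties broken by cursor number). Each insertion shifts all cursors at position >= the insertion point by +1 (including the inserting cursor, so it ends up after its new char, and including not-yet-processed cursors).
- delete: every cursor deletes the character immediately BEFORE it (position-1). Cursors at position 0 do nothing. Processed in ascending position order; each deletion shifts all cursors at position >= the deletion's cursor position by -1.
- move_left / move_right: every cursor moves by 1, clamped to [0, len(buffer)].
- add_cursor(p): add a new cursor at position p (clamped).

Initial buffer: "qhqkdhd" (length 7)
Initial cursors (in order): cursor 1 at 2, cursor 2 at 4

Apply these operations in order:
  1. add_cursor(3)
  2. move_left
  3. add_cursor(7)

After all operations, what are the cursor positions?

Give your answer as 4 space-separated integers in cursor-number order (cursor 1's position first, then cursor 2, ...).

Answer: 1 3 2 7

Derivation:
After op 1 (add_cursor(3)): buffer="qhqkdhd" (len 7), cursors c1@2 c3@3 c2@4, authorship .......
After op 2 (move_left): buffer="qhqkdhd" (len 7), cursors c1@1 c3@2 c2@3, authorship .......
After op 3 (add_cursor(7)): buffer="qhqkdhd" (len 7), cursors c1@1 c3@2 c2@3 c4@7, authorship .......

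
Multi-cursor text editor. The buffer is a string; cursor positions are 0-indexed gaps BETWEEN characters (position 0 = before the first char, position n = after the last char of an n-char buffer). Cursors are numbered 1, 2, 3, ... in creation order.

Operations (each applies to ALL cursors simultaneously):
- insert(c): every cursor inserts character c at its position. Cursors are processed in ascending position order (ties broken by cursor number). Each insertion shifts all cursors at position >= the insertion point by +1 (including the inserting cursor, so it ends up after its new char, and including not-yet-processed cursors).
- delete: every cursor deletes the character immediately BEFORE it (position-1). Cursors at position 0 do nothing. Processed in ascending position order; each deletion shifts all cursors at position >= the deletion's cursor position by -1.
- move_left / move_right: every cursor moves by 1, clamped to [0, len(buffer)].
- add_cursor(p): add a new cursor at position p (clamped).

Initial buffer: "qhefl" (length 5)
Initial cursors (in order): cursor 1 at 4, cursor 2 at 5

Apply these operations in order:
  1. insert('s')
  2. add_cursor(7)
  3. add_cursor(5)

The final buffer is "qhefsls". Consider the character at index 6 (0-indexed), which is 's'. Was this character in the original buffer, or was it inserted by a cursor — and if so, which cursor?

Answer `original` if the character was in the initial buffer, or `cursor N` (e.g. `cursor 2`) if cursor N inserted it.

After op 1 (insert('s')): buffer="qhefsls" (len 7), cursors c1@5 c2@7, authorship ....1.2
After op 2 (add_cursor(7)): buffer="qhefsls" (len 7), cursors c1@5 c2@7 c3@7, authorship ....1.2
After op 3 (add_cursor(5)): buffer="qhefsls" (len 7), cursors c1@5 c4@5 c2@7 c3@7, authorship ....1.2
Authorship (.=original, N=cursor N): . . . . 1 . 2
Index 6: author = 2

Answer: cursor 2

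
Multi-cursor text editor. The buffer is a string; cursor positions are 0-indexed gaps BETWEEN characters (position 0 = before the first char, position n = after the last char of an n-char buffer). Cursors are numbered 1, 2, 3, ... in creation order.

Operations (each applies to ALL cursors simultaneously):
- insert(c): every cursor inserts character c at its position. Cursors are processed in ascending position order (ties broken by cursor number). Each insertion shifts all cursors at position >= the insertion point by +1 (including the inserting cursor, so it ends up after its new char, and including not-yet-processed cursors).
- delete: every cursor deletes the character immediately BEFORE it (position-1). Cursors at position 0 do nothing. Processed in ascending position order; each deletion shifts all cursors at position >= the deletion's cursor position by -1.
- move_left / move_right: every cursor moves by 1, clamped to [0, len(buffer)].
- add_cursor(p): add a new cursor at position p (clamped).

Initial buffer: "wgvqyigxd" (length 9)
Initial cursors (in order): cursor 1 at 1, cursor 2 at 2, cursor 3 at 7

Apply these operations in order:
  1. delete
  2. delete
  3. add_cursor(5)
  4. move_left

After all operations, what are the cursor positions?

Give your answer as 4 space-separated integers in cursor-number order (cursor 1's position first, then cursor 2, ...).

Answer: 0 0 2 4

Derivation:
After op 1 (delete): buffer="vqyixd" (len 6), cursors c1@0 c2@0 c3@4, authorship ......
After op 2 (delete): buffer="vqyxd" (len 5), cursors c1@0 c2@0 c3@3, authorship .....
After op 3 (add_cursor(5)): buffer="vqyxd" (len 5), cursors c1@0 c2@0 c3@3 c4@5, authorship .....
After op 4 (move_left): buffer="vqyxd" (len 5), cursors c1@0 c2@0 c3@2 c4@4, authorship .....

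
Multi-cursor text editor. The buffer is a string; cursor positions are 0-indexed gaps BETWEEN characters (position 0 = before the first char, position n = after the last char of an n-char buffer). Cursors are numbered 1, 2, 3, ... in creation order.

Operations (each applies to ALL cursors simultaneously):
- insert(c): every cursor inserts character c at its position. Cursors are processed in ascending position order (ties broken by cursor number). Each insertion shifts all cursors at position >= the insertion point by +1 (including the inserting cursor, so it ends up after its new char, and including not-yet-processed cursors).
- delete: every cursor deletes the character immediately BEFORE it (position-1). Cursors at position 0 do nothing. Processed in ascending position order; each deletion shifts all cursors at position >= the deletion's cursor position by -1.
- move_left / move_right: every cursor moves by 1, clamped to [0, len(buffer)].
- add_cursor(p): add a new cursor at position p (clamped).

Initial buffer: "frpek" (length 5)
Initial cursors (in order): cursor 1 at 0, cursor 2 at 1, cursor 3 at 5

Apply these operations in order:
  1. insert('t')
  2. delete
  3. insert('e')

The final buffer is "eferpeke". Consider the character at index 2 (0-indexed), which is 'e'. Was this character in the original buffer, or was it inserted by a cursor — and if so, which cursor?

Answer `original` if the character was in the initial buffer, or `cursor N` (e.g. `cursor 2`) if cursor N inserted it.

After op 1 (insert('t')): buffer="tftrpekt" (len 8), cursors c1@1 c2@3 c3@8, authorship 1.2....3
After op 2 (delete): buffer="frpek" (len 5), cursors c1@0 c2@1 c3@5, authorship .....
After op 3 (insert('e')): buffer="eferpeke" (len 8), cursors c1@1 c2@3 c3@8, authorship 1.2....3
Authorship (.=original, N=cursor N): 1 . 2 . . . . 3
Index 2: author = 2

Answer: cursor 2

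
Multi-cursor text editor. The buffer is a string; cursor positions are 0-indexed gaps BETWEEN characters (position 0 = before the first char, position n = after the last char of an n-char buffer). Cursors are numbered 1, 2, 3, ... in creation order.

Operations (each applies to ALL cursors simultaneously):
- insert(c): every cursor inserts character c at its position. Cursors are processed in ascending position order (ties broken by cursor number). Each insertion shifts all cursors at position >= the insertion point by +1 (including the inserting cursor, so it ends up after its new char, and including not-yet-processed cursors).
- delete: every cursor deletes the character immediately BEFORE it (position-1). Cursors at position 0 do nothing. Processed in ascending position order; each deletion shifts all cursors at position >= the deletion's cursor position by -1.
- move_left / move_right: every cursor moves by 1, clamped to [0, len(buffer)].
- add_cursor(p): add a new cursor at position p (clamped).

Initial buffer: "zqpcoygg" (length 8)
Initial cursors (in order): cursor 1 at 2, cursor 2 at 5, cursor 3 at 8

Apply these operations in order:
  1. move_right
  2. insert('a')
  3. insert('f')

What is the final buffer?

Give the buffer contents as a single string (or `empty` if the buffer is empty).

Answer: zqpafcoyafggaf

Derivation:
After op 1 (move_right): buffer="zqpcoygg" (len 8), cursors c1@3 c2@6 c3@8, authorship ........
After op 2 (insert('a')): buffer="zqpacoyagga" (len 11), cursors c1@4 c2@8 c3@11, authorship ...1...2..3
After op 3 (insert('f')): buffer="zqpafcoyafggaf" (len 14), cursors c1@5 c2@10 c3@14, authorship ...11...22..33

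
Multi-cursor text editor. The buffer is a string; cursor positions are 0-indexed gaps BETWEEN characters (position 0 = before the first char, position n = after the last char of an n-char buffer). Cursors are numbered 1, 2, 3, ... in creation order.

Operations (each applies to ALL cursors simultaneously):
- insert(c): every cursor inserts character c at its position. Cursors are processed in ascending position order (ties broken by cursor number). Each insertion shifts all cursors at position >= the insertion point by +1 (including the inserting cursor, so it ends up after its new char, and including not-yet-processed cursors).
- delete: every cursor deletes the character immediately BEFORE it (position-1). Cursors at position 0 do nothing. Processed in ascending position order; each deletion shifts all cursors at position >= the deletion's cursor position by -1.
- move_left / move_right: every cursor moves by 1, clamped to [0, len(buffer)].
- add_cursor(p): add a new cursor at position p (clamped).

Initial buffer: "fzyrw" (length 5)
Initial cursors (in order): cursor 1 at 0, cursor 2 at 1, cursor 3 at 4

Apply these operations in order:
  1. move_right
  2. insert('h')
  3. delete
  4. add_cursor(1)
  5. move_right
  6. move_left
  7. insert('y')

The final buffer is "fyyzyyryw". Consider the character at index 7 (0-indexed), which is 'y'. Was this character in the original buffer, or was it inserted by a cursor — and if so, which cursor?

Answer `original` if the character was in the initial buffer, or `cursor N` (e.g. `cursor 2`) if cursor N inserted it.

After op 1 (move_right): buffer="fzyrw" (len 5), cursors c1@1 c2@2 c3@5, authorship .....
After op 2 (insert('h')): buffer="fhzhyrwh" (len 8), cursors c1@2 c2@4 c3@8, authorship .1.2...3
After op 3 (delete): buffer="fzyrw" (len 5), cursors c1@1 c2@2 c3@5, authorship .....
After op 4 (add_cursor(1)): buffer="fzyrw" (len 5), cursors c1@1 c4@1 c2@2 c3@5, authorship .....
After op 5 (move_right): buffer="fzyrw" (len 5), cursors c1@2 c4@2 c2@3 c3@5, authorship .....
After op 6 (move_left): buffer="fzyrw" (len 5), cursors c1@1 c4@1 c2@2 c3@4, authorship .....
After op 7 (insert('y')): buffer="fyyzyyryw" (len 9), cursors c1@3 c4@3 c2@5 c3@8, authorship .14.2..3.
Authorship (.=original, N=cursor N): . 1 4 . 2 . . 3 .
Index 7: author = 3

Answer: cursor 3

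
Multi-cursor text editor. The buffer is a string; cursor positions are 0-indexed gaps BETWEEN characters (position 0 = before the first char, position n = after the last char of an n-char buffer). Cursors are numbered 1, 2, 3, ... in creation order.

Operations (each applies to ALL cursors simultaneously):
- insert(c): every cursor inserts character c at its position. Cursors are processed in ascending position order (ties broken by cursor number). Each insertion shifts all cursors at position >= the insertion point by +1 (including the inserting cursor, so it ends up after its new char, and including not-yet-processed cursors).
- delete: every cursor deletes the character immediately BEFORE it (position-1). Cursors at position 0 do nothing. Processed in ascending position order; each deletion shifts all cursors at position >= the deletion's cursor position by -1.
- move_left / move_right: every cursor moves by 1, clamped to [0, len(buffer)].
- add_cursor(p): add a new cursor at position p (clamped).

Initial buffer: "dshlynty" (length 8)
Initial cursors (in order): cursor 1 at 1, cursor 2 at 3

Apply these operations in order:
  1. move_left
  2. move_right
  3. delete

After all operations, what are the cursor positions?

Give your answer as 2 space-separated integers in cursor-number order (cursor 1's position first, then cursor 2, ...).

After op 1 (move_left): buffer="dshlynty" (len 8), cursors c1@0 c2@2, authorship ........
After op 2 (move_right): buffer="dshlynty" (len 8), cursors c1@1 c2@3, authorship ........
After op 3 (delete): buffer="slynty" (len 6), cursors c1@0 c2@1, authorship ......

Answer: 0 1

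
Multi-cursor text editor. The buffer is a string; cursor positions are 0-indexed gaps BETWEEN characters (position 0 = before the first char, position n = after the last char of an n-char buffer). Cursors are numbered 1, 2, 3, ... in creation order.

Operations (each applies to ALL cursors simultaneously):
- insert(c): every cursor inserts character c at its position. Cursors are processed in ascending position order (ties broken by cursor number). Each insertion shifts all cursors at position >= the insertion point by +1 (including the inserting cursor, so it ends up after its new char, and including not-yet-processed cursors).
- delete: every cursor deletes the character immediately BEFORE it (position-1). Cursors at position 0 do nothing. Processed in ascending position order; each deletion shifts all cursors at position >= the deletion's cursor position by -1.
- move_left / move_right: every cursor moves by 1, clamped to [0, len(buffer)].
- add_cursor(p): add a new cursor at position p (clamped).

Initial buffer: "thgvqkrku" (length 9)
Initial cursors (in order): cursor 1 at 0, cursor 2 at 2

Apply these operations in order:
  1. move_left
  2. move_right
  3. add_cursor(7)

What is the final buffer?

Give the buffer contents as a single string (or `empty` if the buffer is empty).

Answer: thgvqkrku

Derivation:
After op 1 (move_left): buffer="thgvqkrku" (len 9), cursors c1@0 c2@1, authorship .........
After op 2 (move_right): buffer="thgvqkrku" (len 9), cursors c1@1 c2@2, authorship .........
After op 3 (add_cursor(7)): buffer="thgvqkrku" (len 9), cursors c1@1 c2@2 c3@7, authorship .........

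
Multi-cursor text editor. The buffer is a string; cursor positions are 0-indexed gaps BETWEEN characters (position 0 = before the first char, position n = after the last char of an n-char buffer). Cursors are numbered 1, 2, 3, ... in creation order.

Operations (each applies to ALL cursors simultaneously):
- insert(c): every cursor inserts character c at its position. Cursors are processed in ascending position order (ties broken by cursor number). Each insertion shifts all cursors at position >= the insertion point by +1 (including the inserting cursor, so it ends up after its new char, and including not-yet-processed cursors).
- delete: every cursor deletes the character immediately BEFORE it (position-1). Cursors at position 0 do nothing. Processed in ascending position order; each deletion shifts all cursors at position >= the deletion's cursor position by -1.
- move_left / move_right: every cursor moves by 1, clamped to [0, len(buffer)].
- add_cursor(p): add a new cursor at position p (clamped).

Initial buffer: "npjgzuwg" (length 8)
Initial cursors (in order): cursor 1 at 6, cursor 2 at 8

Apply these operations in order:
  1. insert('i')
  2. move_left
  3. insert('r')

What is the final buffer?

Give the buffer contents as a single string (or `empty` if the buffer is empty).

Answer: npjgzuriwgri

Derivation:
After op 1 (insert('i')): buffer="npjgzuiwgi" (len 10), cursors c1@7 c2@10, authorship ......1..2
After op 2 (move_left): buffer="npjgzuiwgi" (len 10), cursors c1@6 c2@9, authorship ......1..2
After op 3 (insert('r')): buffer="npjgzuriwgri" (len 12), cursors c1@7 c2@11, authorship ......11..22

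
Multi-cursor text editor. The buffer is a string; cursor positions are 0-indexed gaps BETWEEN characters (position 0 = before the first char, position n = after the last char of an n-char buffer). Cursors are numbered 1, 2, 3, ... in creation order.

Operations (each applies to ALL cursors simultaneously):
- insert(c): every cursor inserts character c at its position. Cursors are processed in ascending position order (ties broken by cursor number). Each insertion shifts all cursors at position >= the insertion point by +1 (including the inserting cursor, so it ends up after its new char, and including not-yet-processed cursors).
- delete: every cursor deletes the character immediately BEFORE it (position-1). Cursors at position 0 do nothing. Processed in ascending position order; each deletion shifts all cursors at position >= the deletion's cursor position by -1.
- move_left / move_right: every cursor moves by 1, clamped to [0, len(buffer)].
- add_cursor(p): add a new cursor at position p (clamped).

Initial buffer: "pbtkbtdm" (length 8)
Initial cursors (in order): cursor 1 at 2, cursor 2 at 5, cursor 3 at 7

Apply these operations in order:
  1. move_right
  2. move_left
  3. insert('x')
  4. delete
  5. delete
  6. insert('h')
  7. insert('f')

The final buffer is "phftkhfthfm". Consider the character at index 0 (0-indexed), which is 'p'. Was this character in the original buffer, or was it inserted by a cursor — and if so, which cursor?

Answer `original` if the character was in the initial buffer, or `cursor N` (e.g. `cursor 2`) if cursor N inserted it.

After op 1 (move_right): buffer="pbtkbtdm" (len 8), cursors c1@3 c2@6 c3@8, authorship ........
After op 2 (move_left): buffer="pbtkbtdm" (len 8), cursors c1@2 c2@5 c3@7, authorship ........
After op 3 (insert('x')): buffer="pbxtkbxtdxm" (len 11), cursors c1@3 c2@7 c3@10, authorship ..1...2..3.
After op 4 (delete): buffer="pbtkbtdm" (len 8), cursors c1@2 c2@5 c3@7, authorship ........
After op 5 (delete): buffer="ptktm" (len 5), cursors c1@1 c2@3 c3@4, authorship .....
After op 6 (insert('h')): buffer="phtkhthm" (len 8), cursors c1@2 c2@5 c3@7, authorship .1..2.3.
After op 7 (insert('f')): buffer="phftkhfthfm" (len 11), cursors c1@3 c2@7 c3@10, authorship .11..22.33.
Authorship (.=original, N=cursor N): . 1 1 . . 2 2 . 3 3 .
Index 0: author = original

Answer: original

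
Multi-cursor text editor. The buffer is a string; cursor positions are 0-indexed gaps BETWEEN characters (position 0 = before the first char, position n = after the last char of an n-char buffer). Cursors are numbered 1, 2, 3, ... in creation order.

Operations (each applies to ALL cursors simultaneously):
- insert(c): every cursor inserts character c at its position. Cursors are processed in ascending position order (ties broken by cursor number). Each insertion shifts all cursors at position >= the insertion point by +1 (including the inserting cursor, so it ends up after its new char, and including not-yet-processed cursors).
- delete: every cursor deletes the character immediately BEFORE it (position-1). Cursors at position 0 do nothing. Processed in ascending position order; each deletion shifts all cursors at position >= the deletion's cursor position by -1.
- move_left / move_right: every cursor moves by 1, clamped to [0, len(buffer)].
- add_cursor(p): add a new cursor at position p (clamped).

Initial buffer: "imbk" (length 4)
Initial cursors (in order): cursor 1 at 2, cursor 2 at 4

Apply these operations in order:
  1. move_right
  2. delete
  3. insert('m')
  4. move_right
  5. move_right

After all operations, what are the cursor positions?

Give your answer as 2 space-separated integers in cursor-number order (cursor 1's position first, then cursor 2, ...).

Answer: 4 4

Derivation:
After op 1 (move_right): buffer="imbk" (len 4), cursors c1@3 c2@4, authorship ....
After op 2 (delete): buffer="im" (len 2), cursors c1@2 c2@2, authorship ..
After op 3 (insert('m')): buffer="immm" (len 4), cursors c1@4 c2@4, authorship ..12
After op 4 (move_right): buffer="immm" (len 4), cursors c1@4 c2@4, authorship ..12
After op 5 (move_right): buffer="immm" (len 4), cursors c1@4 c2@4, authorship ..12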